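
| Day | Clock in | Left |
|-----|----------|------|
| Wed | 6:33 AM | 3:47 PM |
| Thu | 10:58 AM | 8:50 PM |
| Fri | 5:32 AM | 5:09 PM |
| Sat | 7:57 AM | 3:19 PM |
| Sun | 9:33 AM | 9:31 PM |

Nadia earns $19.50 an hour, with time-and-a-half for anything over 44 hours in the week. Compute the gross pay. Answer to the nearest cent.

Wed: 6:33 AM–3:47 PM = 9 h 14 min
Thu: 10:58 AM–8:50 PM = 9 h 52 min
Fri: 5:32 AM–5:09 PM = 11 h 37 min
Sat: 7:57 AM–3:19 PM = 7 h 22 min
Sun: 9:33 AM–9:31 PM = 11 h 58 min
Total worked: 50 h 3 min = 3003 min.
Regular 44 h 0 min = 2640 min at $19.50/h; overtime 6 h 3 min = 363 min at $29.25/h.
Pay = (2640 × $19.50 + 363 × $29.25) ÷ 60 = $1034.96.

$1034.96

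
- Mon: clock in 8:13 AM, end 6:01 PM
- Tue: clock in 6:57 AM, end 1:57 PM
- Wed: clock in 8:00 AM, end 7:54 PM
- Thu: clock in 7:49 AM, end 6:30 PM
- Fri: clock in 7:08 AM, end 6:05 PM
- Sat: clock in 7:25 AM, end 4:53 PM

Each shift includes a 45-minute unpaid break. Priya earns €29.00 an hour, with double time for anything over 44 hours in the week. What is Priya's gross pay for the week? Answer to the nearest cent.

€1931.40

Mon: 8:13 AM–6:01 PM = 9 h 48 min; less 45 min break → 9 h 3 min
Tue: 6:57 AM–1:57 PM = 7 h 0 min; less 45 min break → 6 h 15 min
Wed: 8:00 AM–7:54 PM = 11 h 54 min; less 45 min break → 11 h 9 min
Thu: 7:49 AM–6:30 PM = 10 h 41 min; less 45 min break → 9 h 56 min
Fri: 7:08 AM–6:05 PM = 10 h 57 min; less 45 min break → 10 h 12 min
Sat: 7:25 AM–4:53 PM = 9 h 28 min; less 45 min break → 8 h 43 min
Total worked: 55 h 18 min = 3318 min.
Regular 44 h 0 min = 2640 min at €29.00/h; overtime 11 h 18 min = 678 min at €58.00/h.
Pay = (2640 × €29.00 + 678 × €58.00) ÷ 60 = €1931.40.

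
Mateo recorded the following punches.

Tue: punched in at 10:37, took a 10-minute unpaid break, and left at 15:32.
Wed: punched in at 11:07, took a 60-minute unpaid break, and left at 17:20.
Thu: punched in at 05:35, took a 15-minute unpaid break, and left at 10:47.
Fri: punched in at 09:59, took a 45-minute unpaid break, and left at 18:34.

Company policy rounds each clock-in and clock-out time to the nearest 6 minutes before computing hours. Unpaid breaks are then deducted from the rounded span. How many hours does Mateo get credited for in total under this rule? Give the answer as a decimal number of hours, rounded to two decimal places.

22.73 hours

Tue: in 10:37→10:36, out 15:32→15:30; 4 h 54 min − 10 min = 4 h 44 min
Wed: in 11:07→11:06, out 17:20→17:18; 6 h 12 min − 60 min = 5 h 12 min
Thu: in 05:35→05:36, out 10:47→10:48; 5 h 12 min − 15 min = 4 h 57 min
Fri: in 09:59→10:00, out 18:34→18:36; 8 h 36 min − 45 min = 7 h 51 min
Total credited: 22 h 44 min.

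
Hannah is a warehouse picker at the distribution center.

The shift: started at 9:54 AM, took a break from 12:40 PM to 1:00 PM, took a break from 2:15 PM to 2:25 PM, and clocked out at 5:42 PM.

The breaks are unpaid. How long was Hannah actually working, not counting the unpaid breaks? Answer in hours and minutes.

The shift: 9:54 AM–5:42 PM = 7 h 48 min; less 30 min break → 7 h 18 min

7 h 18 min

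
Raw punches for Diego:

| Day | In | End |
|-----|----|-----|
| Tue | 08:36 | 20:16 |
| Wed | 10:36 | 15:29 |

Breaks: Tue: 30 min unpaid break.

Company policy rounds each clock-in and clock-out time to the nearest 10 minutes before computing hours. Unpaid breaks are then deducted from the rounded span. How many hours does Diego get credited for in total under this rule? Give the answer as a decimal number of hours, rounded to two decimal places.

16.00 hours

Tue: in 08:36→08:40, out 20:16→20:20; 11 h 40 min − 30 min = 11 h 10 min
Wed: in 10:36→10:40, out 15:29→15:30; 4 h 50 min
Total credited: 16 h 0 min.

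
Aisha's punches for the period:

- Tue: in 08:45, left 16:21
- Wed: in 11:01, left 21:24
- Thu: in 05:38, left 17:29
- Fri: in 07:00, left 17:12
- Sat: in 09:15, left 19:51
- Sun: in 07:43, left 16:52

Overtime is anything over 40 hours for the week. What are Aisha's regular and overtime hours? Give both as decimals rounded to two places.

Regular 40.00 hours, overtime 19.78 hours

Tue: 08:45–16:21 = 7 h 36 min
Wed: 11:01–21:24 = 10 h 23 min
Thu: 05:38–17:29 = 11 h 51 min
Fri: 07:00–17:12 = 10 h 12 min
Sat: 09:15–19:51 = 10 h 36 min
Sun: 07:43–16:52 = 9 h 9 min
Total worked: 59 h 47 min = 59.78 h.
Threshold 40 h → overtime 19 h 47 min, regular 40 h 0 min.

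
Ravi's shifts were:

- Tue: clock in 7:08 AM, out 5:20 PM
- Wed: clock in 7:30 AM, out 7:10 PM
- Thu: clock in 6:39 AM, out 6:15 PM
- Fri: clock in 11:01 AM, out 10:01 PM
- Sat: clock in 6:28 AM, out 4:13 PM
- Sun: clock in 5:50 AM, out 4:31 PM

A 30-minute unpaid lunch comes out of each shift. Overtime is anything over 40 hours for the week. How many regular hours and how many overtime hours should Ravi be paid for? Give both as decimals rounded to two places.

Regular 40.00 hours, overtime 21.90 hours

Tue: 7:08 AM–5:20 PM = 10 h 12 min; less 30 min break → 9 h 42 min
Wed: 7:30 AM–7:10 PM = 11 h 40 min; less 30 min break → 11 h 10 min
Thu: 6:39 AM–6:15 PM = 11 h 36 min; less 30 min break → 11 h 6 min
Fri: 11:01 AM–10:01 PM = 11 h 0 min; less 30 min break → 10 h 30 min
Sat: 6:28 AM–4:13 PM = 9 h 45 min; less 30 min break → 9 h 15 min
Sun: 5:50 AM–4:31 PM = 10 h 41 min; less 30 min break → 10 h 11 min
Total worked: 61 h 54 min = 61.90 h.
Threshold 40 h → overtime 21 h 54 min, regular 40 h 0 min.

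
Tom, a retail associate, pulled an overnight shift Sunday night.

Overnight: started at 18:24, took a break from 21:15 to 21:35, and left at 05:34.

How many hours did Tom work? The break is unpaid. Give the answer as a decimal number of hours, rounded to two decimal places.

Overnight: 18:24 → midnight = 5 h 36 min; midnight → 05:34 = 5 h 34 min; span 11 h 10 min; less 20 min break → 10 h 50 min

10.83 hours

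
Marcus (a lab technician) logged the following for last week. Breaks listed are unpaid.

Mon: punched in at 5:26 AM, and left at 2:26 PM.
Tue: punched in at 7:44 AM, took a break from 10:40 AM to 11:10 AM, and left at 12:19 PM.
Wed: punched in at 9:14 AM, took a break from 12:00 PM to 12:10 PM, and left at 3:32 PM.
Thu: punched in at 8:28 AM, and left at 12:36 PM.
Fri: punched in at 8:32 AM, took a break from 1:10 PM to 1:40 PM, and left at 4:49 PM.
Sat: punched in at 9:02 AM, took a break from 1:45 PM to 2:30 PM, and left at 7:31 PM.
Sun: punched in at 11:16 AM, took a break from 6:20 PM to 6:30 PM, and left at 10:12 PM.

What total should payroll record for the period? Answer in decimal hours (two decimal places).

51.63 hours

Mon: 5:26 AM–2:26 PM = 9 h 0 min
Tue: 7:44 AM–12:19 PM = 4 h 35 min; less 30 min break → 4 h 5 min
Wed: 9:14 AM–3:32 PM = 6 h 18 min; less 10 min break → 6 h 8 min
Thu: 8:28 AM–12:36 PM = 4 h 8 min
Fri: 8:32 AM–4:49 PM = 8 h 17 min; less 30 min break → 7 h 47 min
Sat: 9:02 AM–7:31 PM = 10 h 29 min; less 45 min break → 9 h 44 min
Sun: 11:16 AM–10:12 PM = 10 h 56 min; less 10 min break → 10 h 46 min
Total: 9 h 0 min + 4 h 5 min + 6 h 8 min + 4 h 8 min + 7 h 47 min + 9 h 44 min + 10 h 46 min = 51 h 38 min.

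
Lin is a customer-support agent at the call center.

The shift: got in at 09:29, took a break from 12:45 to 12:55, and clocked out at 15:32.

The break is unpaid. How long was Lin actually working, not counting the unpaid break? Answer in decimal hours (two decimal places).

5.88 hours

The shift: 09:29–15:32 = 6 h 3 min; less 10 min break → 5 h 53 min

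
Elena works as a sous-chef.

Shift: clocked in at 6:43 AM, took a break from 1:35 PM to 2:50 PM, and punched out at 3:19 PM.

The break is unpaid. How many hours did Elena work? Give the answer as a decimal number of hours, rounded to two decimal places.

Shift: 6:43 AM–3:19 PM = 8 h 36 min; less 75 min break → 7 h 21 min

7.35 hours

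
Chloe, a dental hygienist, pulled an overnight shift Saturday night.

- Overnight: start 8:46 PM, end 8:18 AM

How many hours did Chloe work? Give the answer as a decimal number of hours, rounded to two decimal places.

11.53 hours

Overnight: 8:46 PM → midnight = 3 h 14 min; midnight → 8:18 AM = 8 h 18 min; span 11 h 32 min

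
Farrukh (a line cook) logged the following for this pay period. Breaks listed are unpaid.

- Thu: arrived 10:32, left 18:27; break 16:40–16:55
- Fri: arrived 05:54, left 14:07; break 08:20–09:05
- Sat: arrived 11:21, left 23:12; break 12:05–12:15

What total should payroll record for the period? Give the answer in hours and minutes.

Thu: 10:32–18:27 = 7 h 55 min; less 15 min break → 7 h 40 min
Fri: 05:54–14:07 = 8 h 13 min; less 45 min break → 7 h 28 min
Sat: 11:21–23:12 = 11 h 51 min; less 10 min break → 11 h 41 min
Total: 7 h 40 min + 7 h 28 min + 11 h 41 min = 26 h 49 min.

26 h 49 min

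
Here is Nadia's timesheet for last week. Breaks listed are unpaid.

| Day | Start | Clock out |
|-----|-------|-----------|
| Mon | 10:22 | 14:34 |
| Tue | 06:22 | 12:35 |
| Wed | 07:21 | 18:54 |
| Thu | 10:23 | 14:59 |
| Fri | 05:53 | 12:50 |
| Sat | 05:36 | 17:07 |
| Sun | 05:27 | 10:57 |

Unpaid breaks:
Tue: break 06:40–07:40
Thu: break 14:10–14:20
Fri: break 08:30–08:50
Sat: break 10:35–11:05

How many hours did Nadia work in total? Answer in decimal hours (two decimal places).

48.53 hours

Mon: 10:22–14:34 = 4 h 12 min
Tue: 06:22–12:35 = 6 h 13 min; less 60 min break → 5 h 13 min
Wed: 07:21–18:54 = 11 h 33 min
Thu: 10:23–14:59 = 4 h 36 min; less 10 min break → 4 h 26 min
Fri: 05:53–12:50 = 6 h 57 min; less 20 min break → 6 h 37 min
Sat: 05:36–17:07 = 11 h 31 min; less 30 min break → 11 h 1 min
Sun: 05:27–10:57 = 5 h 30 min
Total: 4 h 12 min + 5 h 13 min + 11 h 33 min + 4 h 26 min + 6 h 37 min + 11 h 1 min + 5 h 30 min = 48 h 32 min.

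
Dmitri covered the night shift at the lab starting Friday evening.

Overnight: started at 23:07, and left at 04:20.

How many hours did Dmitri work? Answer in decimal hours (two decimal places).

5.22 hours

Overnight: 23:07 → midnight = 0 h 53 min; midnight → 04:20 = 4 h 20 min; span 5 h 13 min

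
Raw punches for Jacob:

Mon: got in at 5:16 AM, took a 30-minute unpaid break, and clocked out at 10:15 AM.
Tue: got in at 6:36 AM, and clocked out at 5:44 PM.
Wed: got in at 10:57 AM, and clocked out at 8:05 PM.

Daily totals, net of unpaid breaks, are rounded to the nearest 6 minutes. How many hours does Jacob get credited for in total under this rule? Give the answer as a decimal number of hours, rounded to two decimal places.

24.70 hours

Mon: 5:16 AM–10:15 AM = 4 h 59 min − 30 min = 4 h 29 min → rounds to 4 h 30 min
Tue: 6:36 AM–5:44 PM = 11 h 8 min → rounds to 11 h 6 min
Wed: 10:57 AM–8:05 PM = 9 h 8 min → rounds to 9 h 6 min
Total credited: 24 h 42 min.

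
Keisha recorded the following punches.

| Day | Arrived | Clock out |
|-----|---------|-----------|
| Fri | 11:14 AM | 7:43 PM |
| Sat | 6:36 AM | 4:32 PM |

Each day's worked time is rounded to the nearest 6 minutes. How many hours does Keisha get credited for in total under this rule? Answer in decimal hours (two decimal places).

Fri: 11:14 AM–7:43 PM = 8 h 29 min → rounds to 8 h 30 min
Sat: 6:36 AM–4:32 PM = 9 h 56 min → rounds to 9 h 54 min
Total credited: 18 h 24 min.

18.40 hours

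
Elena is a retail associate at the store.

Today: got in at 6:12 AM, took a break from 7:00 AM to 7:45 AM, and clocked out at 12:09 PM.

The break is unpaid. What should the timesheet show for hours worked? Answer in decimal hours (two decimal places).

Today: 6:12 AM–12:09 PM = 5 h 57 min; less 45 min break → 5 h 12 min

5.20 hours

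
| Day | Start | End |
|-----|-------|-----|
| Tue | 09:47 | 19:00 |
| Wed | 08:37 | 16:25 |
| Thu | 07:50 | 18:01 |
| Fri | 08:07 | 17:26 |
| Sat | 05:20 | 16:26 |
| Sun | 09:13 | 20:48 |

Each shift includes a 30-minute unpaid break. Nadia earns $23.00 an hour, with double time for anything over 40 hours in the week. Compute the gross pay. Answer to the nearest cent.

Tue: 09:47–19:00 = 9 h 13 min; less 30 min break → 8 h 43 min
Wed: 08:37–16:25 = 7 h 48 min; less 30 min break → 7 h 18 min
Thu: 07:50–18:01 = 10 h 11 min; less 30 min break → 9 h 41 min
Fri: 08:07–17:26 = 9 h 19 min; less 30 min break → 8 h 49 min
Sat: 05:20–16:26 = 11 h 6 min; less 30 min break → 10 h 36 min
Sun: 09:13–20:48 = 11 h 35 min; less 30 min break → 11 h 5 min
Total worked: 56 h 12 min = 3372 min.
Regular 40 h 0 min = 2400 min at $23.00/h; overtime 16 h 12 min = 972 min at $46.00/h.
Pay = (2400 × $23.00 + 972 × $46.00) ÷ 60 = $1665.20.

$1665.20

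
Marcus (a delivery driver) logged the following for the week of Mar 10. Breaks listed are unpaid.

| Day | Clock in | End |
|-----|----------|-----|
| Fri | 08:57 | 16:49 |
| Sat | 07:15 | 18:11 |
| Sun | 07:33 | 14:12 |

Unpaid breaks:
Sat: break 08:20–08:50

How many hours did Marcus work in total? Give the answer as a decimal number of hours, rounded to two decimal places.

Fri: 08:57–16:49 = 7 h 52 min
Sat: 07:15–18:11 = 10 h 56 min; less 30 min break → 10 h 26 min
Sun: 07:33–14:12 = 6 h 39 min
Total: 7 h 52 min + 10 h 26 min + 6 h 39 min = 24 h 57 min.

24.95 hours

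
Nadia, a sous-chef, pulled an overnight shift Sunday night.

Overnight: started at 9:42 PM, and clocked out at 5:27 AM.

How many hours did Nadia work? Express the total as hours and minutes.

7 h 45 min

Overnight: 9:42 PM → midnight = 2 h 18 min; midnight → 5:27 AM = 5 h 27 min; span 7 h 45 min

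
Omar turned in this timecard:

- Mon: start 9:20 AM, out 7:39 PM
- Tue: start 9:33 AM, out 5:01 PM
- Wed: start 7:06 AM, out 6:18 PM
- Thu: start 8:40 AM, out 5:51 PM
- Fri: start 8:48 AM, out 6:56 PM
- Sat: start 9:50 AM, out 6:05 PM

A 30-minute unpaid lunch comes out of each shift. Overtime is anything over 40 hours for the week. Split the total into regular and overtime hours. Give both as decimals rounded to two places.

Regular 40.00 hours, overtime 13.55 hours

Mon: 9:20 AM–7:39 PM = 10 h 19 min; less 30 min break → 9 h 49 min
Tue: 9:33 AM–5:01 PM = 7 h 28 min; less 30 min break → 6 h 58 min
Wed: 7:06 AM–6:18 PM = 11 h 12 min; less 30 min break → 10 h 42 min
Thu: 8:40 AM–5:51 PM = 9 h 11 min; less 30 min break → 8 h 41 min
Fri: 8:48 AM–6:56 PM = 10 h 8 min; less 30 min break → 9 h 38 min
Sat: 9:50 AM–6:05 PM = 8 h 15 min; less 30 min break → 7 h 45 min
Total worked: 53 h 33 min = 53.55 h.
Threshold 40 h → overtime 13 h 33 min, regular 40 h 0 min.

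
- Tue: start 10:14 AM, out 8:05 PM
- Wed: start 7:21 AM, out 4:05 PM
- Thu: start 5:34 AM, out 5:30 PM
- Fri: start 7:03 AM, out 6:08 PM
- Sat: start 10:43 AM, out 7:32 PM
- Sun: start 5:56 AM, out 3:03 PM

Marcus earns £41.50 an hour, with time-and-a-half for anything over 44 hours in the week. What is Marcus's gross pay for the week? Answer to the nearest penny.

Tue: 10:14 AM–8:05 PM = 9 h 51 min
Wed: 7:21 AM–4:05 PM = 8 h 44 min
Thu: 5:34 AM–5:30 PM = 11 h 56 min
Fri: 7:03 AM–6:08 PM = 11 h 5 min
Sat: 10:43 AM–7:32 PM = 8 h 49 min
Sun: 5:56 AM–3:03 PM = 9 h 7 min
Total worked: 59 h 32 min = 3572 min.
Regular 44 h 0 min = 2640 min at £41.50/h; overtime 15 h 32 min = 932 min at £62.25/h.
Pay = (2640 × £41.50 + 932 × £62.25) ÷ 60 = £2792.95.

£2792.95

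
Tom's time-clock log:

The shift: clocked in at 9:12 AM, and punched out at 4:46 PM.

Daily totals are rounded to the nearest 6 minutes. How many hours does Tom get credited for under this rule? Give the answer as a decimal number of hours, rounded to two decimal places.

The shift: 9:12 AM–4:46 PM = 7 h 34 min → rounds to 7 h 36 min

7.60 hours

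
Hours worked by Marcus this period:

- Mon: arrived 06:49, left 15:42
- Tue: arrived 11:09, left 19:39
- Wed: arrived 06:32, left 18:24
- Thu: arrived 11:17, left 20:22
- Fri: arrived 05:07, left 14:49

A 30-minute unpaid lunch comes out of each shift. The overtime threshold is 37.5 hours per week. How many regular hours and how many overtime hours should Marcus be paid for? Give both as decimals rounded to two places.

Mon: 06:49–15:42 = 8 h 53 min; less 30 min break → 8 h 23 min
Tue: 11:09–19:39 = 8 h 30 min; less 30 min break → 8 h 0 min
Wed: 06:32–18:24 = 11 h 52 min; less 30 min break → 11 h 22 min
Thu: 11:17–20:22 = 9 h 5 min; less 30 min break → 8 h 35 min
Fri: 05:07–14:49 = 9 h 42 min; less 30 min break → 9 h 12 min
Total worked: 45 h 32 min = 45.53 h.
Threshold 37.5 h → overtime 8 h 2 min, regular 37 h 30 min.

Regular 37.50 hours, overtime 8.03 hours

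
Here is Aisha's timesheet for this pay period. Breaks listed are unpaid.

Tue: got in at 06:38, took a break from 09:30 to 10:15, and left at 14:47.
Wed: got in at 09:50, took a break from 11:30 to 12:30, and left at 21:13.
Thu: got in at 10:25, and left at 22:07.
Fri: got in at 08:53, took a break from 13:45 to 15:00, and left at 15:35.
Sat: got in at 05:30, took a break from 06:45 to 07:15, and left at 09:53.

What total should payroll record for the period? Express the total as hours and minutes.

38 h 49 min

Tue: 06:38–14:47 = 8 h 9 min; less 45 min break → 7 h 24 min
Wed: 09:50–21:13 = 11 h 23 min; less 60 min break → 10 h 23 min
Thu: 10:25–22:07 = 11 h 42 min
Fri: 08:53–15:35 = 6 h 42 min; less 75 min break → 5 h 27 min
Sat: 05:30–09:53 = 4 h 23 min; less 30 min break → 3 h 53 min
Total: 7 h 24 min + 10 h 23 min + 11 h 42 min + 5 h 27 min + 3 h 53 min = 38 h 49 min.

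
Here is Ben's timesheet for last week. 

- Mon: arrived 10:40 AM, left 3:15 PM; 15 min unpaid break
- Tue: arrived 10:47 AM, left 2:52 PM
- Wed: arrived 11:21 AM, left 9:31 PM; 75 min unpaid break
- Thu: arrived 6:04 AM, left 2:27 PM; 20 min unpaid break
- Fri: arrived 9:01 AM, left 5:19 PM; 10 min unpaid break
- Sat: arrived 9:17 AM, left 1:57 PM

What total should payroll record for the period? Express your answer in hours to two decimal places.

38.18 hours

Mon: 10:40 AM–3:15 PM = 4 h 35 min; less 15 min break → 4 h 20 min
Tue: 10:47 AM–2:52 PM = 4 h 5 min
Wed: 11:21 AM–9:31 PM = 10 h 10 min; less 75 min break → 8 h 55 min
Thu: 6:04 AM–2:27 PM = 8 h 23 min; less 20 min break → 8 h 3 min
Fri: 9:01 AM–5:19 PM = 8 h 18 min; less 10 min break → 8 h 8 min
Sat: 9:17 AM–1:57 PM = 4 h 40 min
Total: 4 h 20 min + 4 h 5 min + 8 h 55 min + 8 h 3 min + 8 h 8 min + 4 h 40 min = 38 h 11 min.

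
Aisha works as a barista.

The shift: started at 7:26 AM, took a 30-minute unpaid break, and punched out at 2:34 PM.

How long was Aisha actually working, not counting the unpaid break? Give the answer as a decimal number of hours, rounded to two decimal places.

The shift: 7:26 AM–2:34 PM = 7 h 8 min; less 30 min break → 6 h 38 min

6.63 hours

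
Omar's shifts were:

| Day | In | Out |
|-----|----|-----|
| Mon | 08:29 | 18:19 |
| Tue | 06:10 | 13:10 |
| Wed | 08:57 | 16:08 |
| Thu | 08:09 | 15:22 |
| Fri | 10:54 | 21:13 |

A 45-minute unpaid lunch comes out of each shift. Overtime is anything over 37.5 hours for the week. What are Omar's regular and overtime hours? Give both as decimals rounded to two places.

Regular 37.50 hours, overtime 0.30 hours

Mon: 08:29–18:19 = 9 h 50 min; less 45 min break → 9 h 5 min
Tue: 06:10–13:10 = 7 h 0 min; less 45 min break → 6 h 15 min
Wed: 08:57–16:08 = 7 h 11 min; less 45 min break → 6 h 26 min
Thu: 08:09–15:22 = 7 h 13 min; less 45 min break → 6 h 28 min
Fri: 10:54–21:13 = 10 h 19 min; less 45 min break → 9 h 34 min
Total worked: 37 h 48 min = 37.80 h.
Threshold 37.5 h → overtime 0 h 18 min, regular 37 h 30 min.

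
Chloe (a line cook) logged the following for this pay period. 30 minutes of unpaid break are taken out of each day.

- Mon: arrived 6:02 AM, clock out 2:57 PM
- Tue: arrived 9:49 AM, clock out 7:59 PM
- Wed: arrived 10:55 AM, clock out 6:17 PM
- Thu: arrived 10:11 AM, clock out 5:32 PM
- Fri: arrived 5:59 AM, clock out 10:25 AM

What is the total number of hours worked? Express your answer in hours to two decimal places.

35.73 hours

Mon: 6:02 AM–2:57 PM = 8 h 55 min; less 30 min break → 8 h 25 min
Tue: 9:49 AM–7:59 PM = 10 h 10 min; less 30 min break → 9 h 40 min
Wed: 10:55 AM–6:17 PM = 7 h 22 min; less 30 min break → 6 h 52 min
Thu: 10:11 AM–5:32 PM = 7 h 21 min; less 30 min break → 6 h 51 min
Fri: 5:59 AM–10:25 AM = 4 h 26 min; less 30 min break → 3 h 56 min
Total: 8 h 25 min + 9 h 40 min + 6 h 52 min + 6 h 51 min + 3 h 56 min = 35 h 44 min.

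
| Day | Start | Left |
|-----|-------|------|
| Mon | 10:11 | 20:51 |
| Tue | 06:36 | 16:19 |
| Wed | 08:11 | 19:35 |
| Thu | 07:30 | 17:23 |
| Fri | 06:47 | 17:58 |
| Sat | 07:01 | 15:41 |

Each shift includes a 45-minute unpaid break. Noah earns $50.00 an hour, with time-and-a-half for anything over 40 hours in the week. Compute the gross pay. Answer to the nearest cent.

$3276.25

Mon: 10:11–20:51 = 10 h 40 min; less 45 min break → 9 h 55 min
Tue: 06:36–16:19 = 9 h 43 min; less 45 min break → 8 h 58 min
Wed: 08:11–19:35 = 11 h 24 min; less 45 min break → 10 h 39 min
Thu: 07:30–17:23 = 9 h 53 min; less 45 min break → 9 h 8 min
Fri: 06:47–17:58 = 11 h 11 min; less 45 min break → 10 h 26 min
Sat: 07:01–15:41 = 8 h 40 min; less 45 min break → 7 h 55 min
Total worked: 57 h 1 min = 3421 min.
Regular 40 h 0 min = 2400 min at $50.00/h; overtime 17 h 1 min = 1021 min at $75.00/h.
Pay = (2400 × $50.00 + 1021 × $75.00) ÷ 60 = $3276.25.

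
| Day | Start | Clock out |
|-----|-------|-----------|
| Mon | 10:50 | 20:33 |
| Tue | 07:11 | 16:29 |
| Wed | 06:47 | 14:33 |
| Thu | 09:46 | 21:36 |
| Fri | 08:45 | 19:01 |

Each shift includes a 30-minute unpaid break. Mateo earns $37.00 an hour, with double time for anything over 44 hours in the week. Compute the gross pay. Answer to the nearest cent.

Mon: 10:50–20:33 = 9 h 43 min; less 30 min break → 9 h 13 min
Tue: 07:11–16:29 = 9 h 18 min; less 30 min break → 8 h 48 min
Wed: 06:47–14:33 = 7 h 46 min; less 30 min break → 7 h 16 min
Thu: 09:46–21:36 = 11 h 50 min; less 30 min break → 11 h 20 min
Fri: 08:45–19:01 = 10 h 16 min; less 30 min break → 9 h 46 min
Total worked: 46 h 23 min = 2783 min.
Regular 44 h 0 min = 2640 min at $37.00/h; overtime 2 h 23 min = 143 min at $74.00/h.
Pay = (2640 × $37.00 + 143 × $74.00) ÷ 60 = $1804.37.

$1804.37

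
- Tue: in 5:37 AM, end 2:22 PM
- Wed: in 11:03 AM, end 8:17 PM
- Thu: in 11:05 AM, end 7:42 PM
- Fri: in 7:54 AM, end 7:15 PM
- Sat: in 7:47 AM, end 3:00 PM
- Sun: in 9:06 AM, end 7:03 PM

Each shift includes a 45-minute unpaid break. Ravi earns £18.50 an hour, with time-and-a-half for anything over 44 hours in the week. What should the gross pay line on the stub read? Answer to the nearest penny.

£997.61

Tue: 5:37 AM–2:22 PM = 8 h 45 min; less 45 min break → 8 h 0 min
Wed: 11:03 AM–8:17 PM = 9 h 14 min; less 45 min break → 8 h 29 min
Thu: 11:05 AM–7:42 PM = 8 h 37 min; less 45 min break → 7 h 52 min
Fri: 7:54 AM–7:15 PM = 11 h 21 min; less 45 min break → 10 h 36 min
Sat: 7:47 AM–3:00 PM = 7 h 13 min; less 45 min break → 6 h 28 min
Sun: 9:06 AM–7:03 PM = 9 h 57 min; less 45 min break → 9 h 12 min
Total worked: 50 h 37 min = 3037 min.
Regular 44 h 0 min = 2640 min at £18.50/h; overtime 6 h 37 min = 397 min at £27.75/h.
Pay = (2640 × £18.50 + 397 × £27.75) ÷ 60 = £997.61.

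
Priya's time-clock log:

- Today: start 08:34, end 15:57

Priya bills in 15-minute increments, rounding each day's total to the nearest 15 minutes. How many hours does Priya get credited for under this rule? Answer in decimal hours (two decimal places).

7.50 hours

Today: 08:34–15:57 = 7 h 23 min → rounds to 7 h 30 min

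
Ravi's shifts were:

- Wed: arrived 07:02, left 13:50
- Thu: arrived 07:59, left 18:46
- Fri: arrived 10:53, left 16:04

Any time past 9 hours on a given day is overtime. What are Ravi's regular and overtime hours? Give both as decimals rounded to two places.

Regular 20.98 hours, overtime 1.78 hours

Wed: 07:02–13:50 = 6 h 48 min
Thu: 07:59–18:46 = 10 h 47 min
Fri: 10:53–16:04 = 5 h 11 min
Wed reg 6 h 48 min / OT 0 h 0 min; Thu reg 9 h 0 min / OT 1 h 47 min; Fri reg 5 h 11 min / OT 0 h 0 min.
Totals: regular 20 h 59 min, overtime 1 h 47 min.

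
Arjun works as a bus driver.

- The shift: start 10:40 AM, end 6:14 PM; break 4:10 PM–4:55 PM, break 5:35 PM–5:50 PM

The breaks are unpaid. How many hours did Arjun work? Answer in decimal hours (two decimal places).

The shift: 10:40 AM–6:14 PM = 7 h 34 min; less 60 min break → 6 h 34 min

6.57 hours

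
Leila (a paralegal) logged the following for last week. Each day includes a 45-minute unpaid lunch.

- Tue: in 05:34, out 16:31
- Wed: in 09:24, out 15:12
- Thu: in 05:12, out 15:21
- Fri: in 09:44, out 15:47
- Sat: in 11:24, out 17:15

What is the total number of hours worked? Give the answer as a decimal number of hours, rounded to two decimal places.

Tue: 05:34–16:31 = 10 h 57 min; less 45 min break → 10 h 12 min
Wed: 09:24–15:12 = 5 h 48 min; less 45 min break → 5 h 3 min
Thu: 05:12–15:21 = 10 h 9 min; less 45 min break → 9 h 24 min
Fri: 09:44–15:47 = 6 h 3 min; less 45 min break → 5 h 18 min
Sat: 11:24–17:15 = 5 h 51 min; less 45 min break → 5 h 6 min
Total: 10 h 12 min + 5 h 3 min + 9 h 24 min + 5 h 18 min + 5 h 6 min = 35 h 3 min.

35.05 hours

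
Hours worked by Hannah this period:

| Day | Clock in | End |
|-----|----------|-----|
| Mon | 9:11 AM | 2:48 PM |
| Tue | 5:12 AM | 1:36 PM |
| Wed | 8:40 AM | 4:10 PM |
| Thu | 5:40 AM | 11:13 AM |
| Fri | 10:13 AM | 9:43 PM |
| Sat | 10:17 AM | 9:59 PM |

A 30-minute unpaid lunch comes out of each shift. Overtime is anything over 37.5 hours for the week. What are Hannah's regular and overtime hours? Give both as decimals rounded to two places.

Regular 37.50 hours, overtime 9.77 hours

Mon: 9:11 AM–2:48 PM = 5 h 37 min; less 30 min break → 5 h 7 min
Tue: 5:12 AM–1:36 PM = 8 h 24 min; less 30 min break → 7 h 54 min
Wed: 8:40 AM–4:10 PM = 7 h 30 min; less 30 min break → 7 h 0 min
Thu: 5:40 AM–11:13 AM = 5 h 33 min; less 30 min break → 5 h 3 min
Fri: 10:13 AM–9:43 PM = 11 h 30 min; less 30 min break → 11 h 0 min
Sat: 10:17 AM–9:59 PM = 11 h 42 min; less 30 min break → 11 h 12 min
Total worked: 47 h 16 min = 47.27 h.
Threshold 37.5 h → overtime 9 h 46 min, regular 37 h 30 min.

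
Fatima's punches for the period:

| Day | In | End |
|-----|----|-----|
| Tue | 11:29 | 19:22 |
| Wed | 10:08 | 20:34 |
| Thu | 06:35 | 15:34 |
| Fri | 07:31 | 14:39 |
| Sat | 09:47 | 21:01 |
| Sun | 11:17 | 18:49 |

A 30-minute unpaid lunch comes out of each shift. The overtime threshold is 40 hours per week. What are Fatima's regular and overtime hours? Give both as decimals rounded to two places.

Regular 40.00 hours, overtime 10.20 hours

Tue: 11:29–19:22 = 7 h 53 min; less 30 min break → 7 h 23 min
Wed: 10:08–20:34 = 10 h 26 min; less 30 min break → 9 h 56 min
Thu: 06:35–15:34 = 8 h 59 min; less 30 min break → 8 h 29 min
Fri: 07:31–14:39 = 7 h 8 min; less 30 min break → 6 h 38 min
Sat: 09:47–21:01 = 11 h 14 min; less 30 min break → 10 h 44 min
Sun: 11:17–18:49 = 7 h 32 min; less 30 min break → 7 h 2 min
Total worked: 50 h 12 min = 50.20 h.
Threshold 40 h → overtime 10 h 12 min, regular 40 h 0 min.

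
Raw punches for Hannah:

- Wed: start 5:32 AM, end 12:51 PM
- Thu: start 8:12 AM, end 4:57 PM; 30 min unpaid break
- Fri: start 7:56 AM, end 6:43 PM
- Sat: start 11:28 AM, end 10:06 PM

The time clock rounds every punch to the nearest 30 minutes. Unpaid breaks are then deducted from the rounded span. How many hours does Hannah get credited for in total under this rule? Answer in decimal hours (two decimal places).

37.00 hours

Wed: in 5:32 AM→5:30 AM, out 12:51 PM→1:00 PM; 7 h 30 min
Thu: in 8:12 AM→8:00 AM, out 4:57 PM→5:00 PM; 9 h 0 min − 30 min = 8 h 30 min
Fri: in 7:56 AM→8:00 AM, out 6:43 PM→6:30 PM; 10 h 30 min
Sat: in 11:28 AM→11:30 AM, out 10:06 PM→10:00 PM; 10 h 30 min
Total credited: 37 h 0 min.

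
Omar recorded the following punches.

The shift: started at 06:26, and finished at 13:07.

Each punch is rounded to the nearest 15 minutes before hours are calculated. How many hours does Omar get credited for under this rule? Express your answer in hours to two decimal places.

6.50 hours

The shift: in 06:26→06:30, out 13:07→13:00; 6 h 30 min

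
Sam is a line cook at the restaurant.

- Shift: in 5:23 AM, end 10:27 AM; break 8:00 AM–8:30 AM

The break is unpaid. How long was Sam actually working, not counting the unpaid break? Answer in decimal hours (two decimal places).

Shift: 5:23 AM–10:27 AM = 5 h 4 min; less 30 min break → 4 h 34 min

4.57 hours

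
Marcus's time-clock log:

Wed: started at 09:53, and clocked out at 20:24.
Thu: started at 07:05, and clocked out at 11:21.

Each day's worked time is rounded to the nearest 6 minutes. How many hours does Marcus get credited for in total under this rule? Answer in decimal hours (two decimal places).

Wed: 09:53–20:24 = 10 h 31 min → rounds to 10 h 30 min
Thu: 07:05–11:21 = 4 h 16 min → rounds to 4 h 18 min
Total credited: 14 h 48 min.

14.80 hours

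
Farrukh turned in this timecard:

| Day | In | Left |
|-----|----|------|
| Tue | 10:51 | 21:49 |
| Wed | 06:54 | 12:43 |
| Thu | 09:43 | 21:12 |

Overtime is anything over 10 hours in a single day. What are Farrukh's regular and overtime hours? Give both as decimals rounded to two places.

Tue: 10:51–21:49 = 10 h 58 min
Wed: 06:54–12:43 = 5 h 49 min
Thu: 09:43–21:12 = 11 h 29 min
Tue reg 10 h 0 min / OT 0 h 58 min; Wed reg 5 h 49 min / OT 0 h 0 min; Thu reg 10 h 0 min / OT 1 h 29 min.
Totals: regular 25 h 49 min, overtime 2 h 27 min.

Regular 25.82 hours, overtime 2.45 hours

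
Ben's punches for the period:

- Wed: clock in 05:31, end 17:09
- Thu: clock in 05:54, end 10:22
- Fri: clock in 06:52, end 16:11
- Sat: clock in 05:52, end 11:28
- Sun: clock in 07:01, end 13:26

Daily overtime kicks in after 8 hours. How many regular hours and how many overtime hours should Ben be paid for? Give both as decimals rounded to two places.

Wed: 05:31–17:09 = 11 h 38 min
Thu: 05:54–10:22 = 4 h 28 min
Fri: 06:52–16:11 = 9 h 19 min
Sat: 05:52–11:28 = 5 h 36 min
Sun: 07:01–13:26 = 6 h 25 min
Wed reg 8 h 0 min / OT 3 h 38 min; Thu reg 4 h 28 min / OT 0 h 0 min; Fri reg 8 h 0 min / OT 1 h 19 min; Sat reg 5 h 36 min / OT 0 h 0 min; Sun reg 6 h 25 min / OT 0 h 0 min.
Totals: regular 32 h 29 min, overtime 4 h 57 min.

Regular 32.48 hours, overtime 4.95 hours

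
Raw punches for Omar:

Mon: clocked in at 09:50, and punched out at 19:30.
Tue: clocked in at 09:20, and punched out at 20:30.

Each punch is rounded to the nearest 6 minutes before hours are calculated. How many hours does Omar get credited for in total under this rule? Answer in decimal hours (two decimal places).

Mon: in 09:50→09:48, out 19:30→19:30; 9 h 42 min
Tue: in 09:20→09:18, out 20:30→20:30; 11 h 12 min
Total credited: 20 h 54 min.

20.90 hours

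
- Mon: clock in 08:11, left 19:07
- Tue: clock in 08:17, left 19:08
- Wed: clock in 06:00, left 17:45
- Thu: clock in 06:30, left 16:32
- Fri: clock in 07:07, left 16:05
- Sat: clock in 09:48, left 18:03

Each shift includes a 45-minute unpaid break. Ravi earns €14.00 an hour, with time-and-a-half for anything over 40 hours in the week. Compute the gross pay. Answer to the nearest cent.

€901.95

Mon: 08:11–19:07 = 10 h 56 min; less 45 min break → 10 h 11 min
Tue: 08:17–19:08 = 10 h 51 min; less 45 min break → 10 h 6 min
Wed: 06:00–17:45 = 11 h 45 min; less 45 min break → 11 h 0 min
Thu: 06:30–16:32 = 10 h 2 min; less 45 min break → 9 h 17 min
Fri: 07:07–16:05 = 8 h 58 min; less 45 min break → 8 h 13 min
Sat: 09:48–18:03 = 8 h 15 min; less 45 min break → 7 h 30 min
Total worked: 56 h 17 min = 3377 min.
Regular 40 h 0 min = 2400 min at €14.00/h; overtime 16 h 17 min = 977 min at €21.00/h.
Pay = (2400 × €14.00 + 977 × €21.00) ÷ 60 = €901.95.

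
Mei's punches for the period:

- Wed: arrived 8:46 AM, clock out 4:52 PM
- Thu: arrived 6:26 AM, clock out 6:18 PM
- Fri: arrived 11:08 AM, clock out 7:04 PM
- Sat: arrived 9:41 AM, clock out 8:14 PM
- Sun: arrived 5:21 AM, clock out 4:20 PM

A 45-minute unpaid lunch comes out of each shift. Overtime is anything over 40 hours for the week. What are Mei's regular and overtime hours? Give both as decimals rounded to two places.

Regular 40.00 hours, overtime 5.68 hours

Wed: 8:46 AM–4:52 PM = 8 h 6 min; less 45 min break → 7 h 21 min
Thu: 6:26 AM–6:18 PM = 11 h 52 min; less 45 min break → 11 h 7 min
Fri: 11:08 AM–7:04 PM = 7 h 56 min; less 45 min break → 7 h 11 min
Sat: 9:41 AM–8:14 PM = 10 h 33 min; less 45 min break → 9 h 48 min
Sun: 5:21 AM–4:20 PM = 10 h 59 min; less 45 min break → 10 h 14 min
Total worked: 45 h 41 min = 45.68 h.
Threshold 40 h → overtime 5 h 41 min, regular 40 h 0 min.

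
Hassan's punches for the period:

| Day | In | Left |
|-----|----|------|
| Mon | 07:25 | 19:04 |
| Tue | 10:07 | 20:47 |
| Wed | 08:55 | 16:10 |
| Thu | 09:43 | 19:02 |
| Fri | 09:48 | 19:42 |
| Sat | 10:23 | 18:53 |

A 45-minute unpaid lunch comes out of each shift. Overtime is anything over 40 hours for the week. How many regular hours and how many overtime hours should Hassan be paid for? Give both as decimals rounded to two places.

Mon: 07:25–19:04 = 11 h 39 min; less 45 min break → 10 h 54 min
Tue: 10:07–20:47 = 10 h 40 min; less 45 min break → 9 h 55 min
Wed: 08:55–16:10 = 7 h 15 min; less 45 min break → 6 h 30 min
Thu: 09:43–19:02 = 9 h 19 min; less 45 min break → 8 h 34 min
Fri: 09:48–19:42 = 9 h 54 min; less 45 min break → 9 h 9 min
Sat: 10:23–18:53 = 8 h 30 min; less 45 min break → 7 h 45 min
Total worked: 52 h 47 min = 52.78 h.
Threshold 40 h → overtime 12 h 47 min, regular 40 h 0 min.

Regular 40.00 hours, overtime 12.78 hours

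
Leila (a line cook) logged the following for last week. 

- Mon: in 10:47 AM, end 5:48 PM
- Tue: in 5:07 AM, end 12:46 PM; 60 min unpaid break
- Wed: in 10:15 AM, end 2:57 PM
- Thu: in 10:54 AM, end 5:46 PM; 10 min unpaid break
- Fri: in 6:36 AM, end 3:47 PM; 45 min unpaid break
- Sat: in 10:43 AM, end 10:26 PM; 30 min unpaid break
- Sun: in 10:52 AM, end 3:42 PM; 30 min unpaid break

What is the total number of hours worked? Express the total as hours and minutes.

49 h 3 min

Mon: 10:47 AM–5:48 PM = 7 h 1 min
Tue: 5:07 AM–12:46 PM = 7 h 39 min; less 60 min break → 6 h 39 min
Wed: 10:15 AM–2:57 PM = 4 h 42 min
Thu: 10:54 AM–5:46 PM = 6 h 52 min; less 10 min break → 6 h 42 min
Fri: 6:36 AM–3:47 PM = 9 h 11 min; less 45 min break → 8 h 26 min
Sat: 10:43 AM–10:26 PM = 11 h 43 min; less 30 min break → 11 h 13 min
Sun: 10:52 AM–3:42 PM = 4 h 50 min; less 30 min break → 4 h 20 min
Total: 7 h 1 min + 6 h 39 min + 4 h 42 min + 6 h 42 min + 8 h 26 min + 11 h 13 min + 4 h 20 min = 49 h 3 min.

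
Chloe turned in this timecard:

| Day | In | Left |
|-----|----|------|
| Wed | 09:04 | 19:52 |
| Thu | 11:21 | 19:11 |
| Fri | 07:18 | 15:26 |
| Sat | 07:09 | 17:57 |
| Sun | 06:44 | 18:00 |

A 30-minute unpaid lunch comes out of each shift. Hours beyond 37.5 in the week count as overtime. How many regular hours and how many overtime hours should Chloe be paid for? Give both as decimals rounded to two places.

Wed: 09:04–19:52 = 10 h 48 min; less 30 min break → 10 h 18 min
Thu: 11:21–19:11 = 7 h 50 min; less 30 min break → 7 h 20 min
Fri: 07:18–15:26 = 8 h 8 min; less 30 min break → 7 h 38 min
Sat: 07:09–17:57 = 10 h 48 min; less 30 min break → 10 h 18 min
Sun: 06:44–18:00 = 11 h 16 min; less 30 min break → 10 h 46 min
Total worked: 46 h 20 min = 46.33 h.
Threshold 37.5 h → overtime 8 h 50 min, regular 37 h 30 min.

Regular 37.50 hours, overtime 8.83 hours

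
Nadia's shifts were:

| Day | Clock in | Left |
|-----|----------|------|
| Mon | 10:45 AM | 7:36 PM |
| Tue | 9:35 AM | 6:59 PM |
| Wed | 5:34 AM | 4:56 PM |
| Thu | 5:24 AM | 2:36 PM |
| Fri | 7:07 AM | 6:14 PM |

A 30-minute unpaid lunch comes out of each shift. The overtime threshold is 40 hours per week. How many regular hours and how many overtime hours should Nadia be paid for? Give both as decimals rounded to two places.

Mon: 10:45 AM–7:36 PM = 8 h 51 min; less 30 min break → 8 h 21 min
Tue: 9:35 AM–6:59 PM = 9 h 24 min; less 30 min break → 8 h 54 min
Wed: 5:34 AM–4:56 PM = 11 h 22 min; less 30 min break → 10 h 52 min
Thu: 5:24 AM–2:36 PM = 9 h 12 min; less 30 min break → 8 h 42 min
Fri: 7:07 AM–6:14 PM = 11 h 7 min; less 30 min break → 10 h 37 min
Total worked: 47 h 26 min = 47.43 h.
Threshold 40 h → overtime 7 h 26 min, regular 40 h 0 min.

Regular 40.00 hours, overtime 7.43 hours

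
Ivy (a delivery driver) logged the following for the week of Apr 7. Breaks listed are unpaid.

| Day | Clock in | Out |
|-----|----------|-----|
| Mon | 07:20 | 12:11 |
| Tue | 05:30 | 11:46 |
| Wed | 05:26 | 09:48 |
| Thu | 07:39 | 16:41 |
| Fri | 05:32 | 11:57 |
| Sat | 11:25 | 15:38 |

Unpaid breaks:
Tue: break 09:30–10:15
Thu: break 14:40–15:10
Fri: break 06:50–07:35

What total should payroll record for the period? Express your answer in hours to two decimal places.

33.15 hours

Mon: 07:20–12:11 = 4 h 51 min
Tue: 05:30–11:46 = 6 h 16 min; less 45 min break → 5 h 31 min
Wed: 05:26–09:48 = 4 h 22 min
Thu: 07:39–16:41 = 9 h 2 min; less 30 min break → 8 h 32 min
Fri: 05:32–11:57 = 6 h 25 min; less 45 min break → 5 h 40 min
Sat: 11:25–15:38 = 4 h 13 min
Total: 4 h 51 min + 5 h 31 min + 4 h 22 min + 8 h 32 min + 5 h 40 min + 4 h 13 min = 33 h 9 min.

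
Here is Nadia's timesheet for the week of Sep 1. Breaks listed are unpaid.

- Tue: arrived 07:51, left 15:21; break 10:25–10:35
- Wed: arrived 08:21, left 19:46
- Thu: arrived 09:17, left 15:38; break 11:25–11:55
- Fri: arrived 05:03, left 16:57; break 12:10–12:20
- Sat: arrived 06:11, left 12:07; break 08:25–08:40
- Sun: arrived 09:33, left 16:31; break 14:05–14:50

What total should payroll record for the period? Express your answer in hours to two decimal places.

Tue: 07:51–15:21 = 7 h 30 min; less 10 min break → 7 h 20 min
Wed: 08:21–19:46 = 11 h 25 min
Thu: 09:17–15:38 = 6 h 21 min; less 30 min break → 5 h 51 min
Fri: 05:03–16:57 = 11 h 54 min; less 10 min break → 11 h 44 min
Sat: 06:11–12:07 = 5 h 56 min; less 15 min break → 5 h 41 min
Sun: 09:33–16:31 = 6 h 58 min; less 45 min break → 6 h 13 min
Total: 7 h 20 min + 11 h 25 min + 5 h 51 min + 11 h 44 min + 5 h 41 min + 6 h 13 min = 48 h 14 min.

48.23 hours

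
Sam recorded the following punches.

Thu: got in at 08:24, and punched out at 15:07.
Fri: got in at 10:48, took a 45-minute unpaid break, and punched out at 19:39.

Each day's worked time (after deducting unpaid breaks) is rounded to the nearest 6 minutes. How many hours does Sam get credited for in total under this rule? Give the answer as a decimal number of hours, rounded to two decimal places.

14.80 hours

Thu: 08:24–15:07 = 6 h 43 min → rounds to 6 h 42 min
Fri: 10:48–19:39 = 8 h 51 min − 45 min = 8 h 6 min → rounds to 8 h 6 min
Total credited: 14 h 48 min.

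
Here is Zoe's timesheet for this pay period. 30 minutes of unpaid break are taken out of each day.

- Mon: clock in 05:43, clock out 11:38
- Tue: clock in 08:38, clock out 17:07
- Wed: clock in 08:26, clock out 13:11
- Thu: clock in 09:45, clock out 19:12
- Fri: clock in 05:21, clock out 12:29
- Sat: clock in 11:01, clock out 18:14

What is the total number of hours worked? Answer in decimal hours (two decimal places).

Mon: 05:43–11:38 = 5 h 55 min; less 30 min break → 5 h 25 min
Tue: 08:38–17:07 = 8 h 29 min; less 30 min break → 7 h 59 min
Wed: 08:26–13:11 = 4 h 45 min; less 30 min break → 4 h 15 min
Thu: 09:45–19:12 = 9 h 27 min; less 30 min break → 8 h 57 min
Fri: 05:21–12:29 = 7 h 8 min; less 30 min break → 6 h 38 min
Sat: 11:01–18:14 = 7 h 13 min; less 30 min break → 6 h 43 min
Total: 5 h 25 min + 7 h 59 min + 4 h 15 min + 8 h 57 min + 6 h 38 min + 6 h 43 min = 39 h 57 min.

39.95 hours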